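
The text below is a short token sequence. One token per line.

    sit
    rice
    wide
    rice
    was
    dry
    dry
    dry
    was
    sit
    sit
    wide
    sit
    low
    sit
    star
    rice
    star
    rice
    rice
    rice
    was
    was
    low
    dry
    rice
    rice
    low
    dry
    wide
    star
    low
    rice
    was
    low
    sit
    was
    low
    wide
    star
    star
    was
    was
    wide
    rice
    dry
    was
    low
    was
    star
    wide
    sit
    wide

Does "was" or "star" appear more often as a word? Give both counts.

"was" (10 vs 6)

"was": 10 occurrences
"star": 6 occurrences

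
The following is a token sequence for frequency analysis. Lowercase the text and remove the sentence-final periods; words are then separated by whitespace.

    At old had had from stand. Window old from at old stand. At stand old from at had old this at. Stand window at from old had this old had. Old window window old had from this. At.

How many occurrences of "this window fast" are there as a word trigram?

Scanning the 36 overlapping trigram windows for "this window fast":
  (none found)

0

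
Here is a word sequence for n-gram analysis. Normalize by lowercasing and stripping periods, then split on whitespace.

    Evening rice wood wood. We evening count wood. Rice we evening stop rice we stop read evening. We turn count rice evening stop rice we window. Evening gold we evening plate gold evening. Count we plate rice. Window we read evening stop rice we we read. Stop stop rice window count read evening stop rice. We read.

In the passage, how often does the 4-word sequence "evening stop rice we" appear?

4

Scanning the 54 overlapping 4-gram windows for "evening stop rice we":
  position 11–14: evening stop rice we
  position 22–25: evening stop rice we
  position 41–44: evening stop rice we
  position 53–56: evening stop rice we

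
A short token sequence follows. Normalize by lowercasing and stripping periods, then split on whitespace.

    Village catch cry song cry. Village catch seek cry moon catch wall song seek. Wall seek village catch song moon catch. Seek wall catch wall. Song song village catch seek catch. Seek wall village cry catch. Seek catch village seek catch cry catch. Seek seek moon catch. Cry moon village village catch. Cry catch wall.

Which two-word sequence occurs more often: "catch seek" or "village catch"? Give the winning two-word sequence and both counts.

"catch seek": 6 occurrences
"village catch": 5 occurrences

"catch seek" (6 vs 5)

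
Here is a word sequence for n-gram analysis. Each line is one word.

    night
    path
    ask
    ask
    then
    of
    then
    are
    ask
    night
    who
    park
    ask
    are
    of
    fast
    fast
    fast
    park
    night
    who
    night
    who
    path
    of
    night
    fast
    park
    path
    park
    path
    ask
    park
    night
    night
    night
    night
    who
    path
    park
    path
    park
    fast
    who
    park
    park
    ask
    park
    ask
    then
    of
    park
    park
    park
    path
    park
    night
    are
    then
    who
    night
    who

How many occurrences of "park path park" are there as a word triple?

3

Scanning the 60 overlapping trigram windows for "park path park":
  position 28–30: park path park
  position 40–42: park path park
  position 54–56: park path park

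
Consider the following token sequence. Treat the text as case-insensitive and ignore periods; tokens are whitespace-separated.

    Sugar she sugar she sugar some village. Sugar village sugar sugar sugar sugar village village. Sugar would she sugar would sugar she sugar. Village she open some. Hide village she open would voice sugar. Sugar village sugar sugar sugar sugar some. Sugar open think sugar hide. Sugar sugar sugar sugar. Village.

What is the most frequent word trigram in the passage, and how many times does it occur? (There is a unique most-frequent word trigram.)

Trigram frequencies (highest first):
  sugar sugar sugar: 6
  sugar she sugar: 3
  sugar sugar village: 3
  sugar village sugar: 2
  village sugar sugar: 2
  village she open: 2
  … (31 more, each ≤ 1)

"sugar sugar sugar", 6 times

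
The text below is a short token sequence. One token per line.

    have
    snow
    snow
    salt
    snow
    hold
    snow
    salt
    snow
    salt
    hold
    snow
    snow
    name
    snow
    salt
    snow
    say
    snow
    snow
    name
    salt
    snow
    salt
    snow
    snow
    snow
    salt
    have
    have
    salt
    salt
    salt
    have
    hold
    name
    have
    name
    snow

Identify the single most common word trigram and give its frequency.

Trigram frequencies (highest first):
  snow salt snow: 4
  snow snow salt: 2
  salt snow salt: 2
  snow snow name: 2
  have snow snow: 1
  salt snow hold: 1
  … (25 more, each ≤ 1)

"snow salt snow", 4 times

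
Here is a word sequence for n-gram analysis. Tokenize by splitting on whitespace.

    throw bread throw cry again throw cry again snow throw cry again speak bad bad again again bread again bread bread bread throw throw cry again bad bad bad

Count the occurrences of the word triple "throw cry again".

Scanning the 27 overlapping trigram windows for "throw cry again":
  position 3–5: throw cry again
  position 6–8: throw cry again
  position 10–12: throw cry again
  position 24–26: throw cry again

4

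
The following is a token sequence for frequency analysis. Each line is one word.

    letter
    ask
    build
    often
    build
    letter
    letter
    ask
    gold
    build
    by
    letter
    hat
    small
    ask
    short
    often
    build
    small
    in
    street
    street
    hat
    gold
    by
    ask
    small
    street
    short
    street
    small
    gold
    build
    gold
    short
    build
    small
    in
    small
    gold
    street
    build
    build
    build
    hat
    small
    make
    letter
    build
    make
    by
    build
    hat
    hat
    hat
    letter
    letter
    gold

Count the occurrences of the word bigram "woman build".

Scanning the 57 overlapping bigram windows for "woman build":
  (none found)

0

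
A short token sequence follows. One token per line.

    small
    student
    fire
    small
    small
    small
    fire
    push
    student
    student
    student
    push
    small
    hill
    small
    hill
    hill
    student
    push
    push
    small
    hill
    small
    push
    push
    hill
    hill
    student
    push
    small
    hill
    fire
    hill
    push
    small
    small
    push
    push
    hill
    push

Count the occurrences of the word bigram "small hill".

Scanning the 39 overlapping bigram windows for "small hill":
  position 13–14: small hill
  position 15–16: small hill
  position 21–22: small hill
  position 30–31: small hill

4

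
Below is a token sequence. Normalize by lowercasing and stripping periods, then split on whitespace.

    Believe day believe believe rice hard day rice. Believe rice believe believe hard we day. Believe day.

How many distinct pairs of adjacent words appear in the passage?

17 tokens → 16 bigram windows in total.
Repeated bigrams (each contributes count−1 duplicates):
  believe believe: 2
  believe day: 2
  believe rice: 2
  day believe: 2
  rice believe: 2
5 duplicate windows → 16 − 5 = 11 distinct.

11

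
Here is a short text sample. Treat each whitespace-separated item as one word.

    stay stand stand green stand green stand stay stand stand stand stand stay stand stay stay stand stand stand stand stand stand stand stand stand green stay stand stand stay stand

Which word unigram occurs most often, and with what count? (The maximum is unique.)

"stand", 21 times

Unigram frequencies (highest first):
  stand: 21
  stay: 7
  green: 3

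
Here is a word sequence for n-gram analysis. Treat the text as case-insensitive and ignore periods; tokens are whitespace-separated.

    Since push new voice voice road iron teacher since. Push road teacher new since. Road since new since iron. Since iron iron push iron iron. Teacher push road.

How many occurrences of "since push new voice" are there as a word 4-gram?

Scanning the 25 overlapping 4-gram windows for "since push new voice":
  position 1–4: since push new voice

1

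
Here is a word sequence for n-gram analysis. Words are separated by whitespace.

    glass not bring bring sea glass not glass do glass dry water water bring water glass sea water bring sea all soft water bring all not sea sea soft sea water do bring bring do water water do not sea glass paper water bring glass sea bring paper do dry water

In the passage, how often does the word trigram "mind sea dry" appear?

0

Scanning the 49 overlapping trigram windows for "mind sea dry":
  (none found)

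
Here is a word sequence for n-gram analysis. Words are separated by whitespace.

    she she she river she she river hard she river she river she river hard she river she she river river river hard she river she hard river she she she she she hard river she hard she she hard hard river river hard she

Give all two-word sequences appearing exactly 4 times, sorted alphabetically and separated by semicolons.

river hard; she hard

Bigram counts meeting the condition (exactly 4 times):
  river hard: 4
  she hard: 4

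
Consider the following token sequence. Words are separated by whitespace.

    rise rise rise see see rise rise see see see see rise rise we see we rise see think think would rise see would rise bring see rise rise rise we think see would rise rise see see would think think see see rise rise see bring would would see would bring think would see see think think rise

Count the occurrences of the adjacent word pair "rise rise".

8

Scanning the 58 overlapping bigram windows for "rise rise":
  position 1–2: rise rise
  position 2–3: rise rise
  position 6–7: rise rise
  position 12–13: rise rise
  position 28–29: rise rise
  position 29–30: rise rise
  position 35–36: rise rise
  position 44–45: rise rise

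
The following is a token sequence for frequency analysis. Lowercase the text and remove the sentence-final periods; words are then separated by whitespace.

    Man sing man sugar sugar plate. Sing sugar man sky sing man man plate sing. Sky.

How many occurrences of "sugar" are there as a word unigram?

3

Scanning the 16 tokens for "sugar":
  position 4: sugar
  position 5: sugar
  position 8: sugar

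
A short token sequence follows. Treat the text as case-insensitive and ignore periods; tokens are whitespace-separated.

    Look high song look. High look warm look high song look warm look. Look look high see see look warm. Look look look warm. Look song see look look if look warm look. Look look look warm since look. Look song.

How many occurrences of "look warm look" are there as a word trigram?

5

Scanning the 39 overlapping trigram windows for "look warm look":
  position 6–8: look warm look
  position 11–13: look warm look
  position 19–21: look warm look
  position 23–25: look warm look
  position 31–33: look warm look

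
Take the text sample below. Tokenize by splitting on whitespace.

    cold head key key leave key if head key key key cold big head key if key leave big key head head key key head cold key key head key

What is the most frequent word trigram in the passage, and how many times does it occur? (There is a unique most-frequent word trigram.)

"head key key", 3 times

Trigram frequencies (highest first):
  head key key: 3
  key key head: 2
  cold head key: 1
  key key leave: 1
  key leave key: 1
  leave key if: 1
  … (19 more, each ≤ 1)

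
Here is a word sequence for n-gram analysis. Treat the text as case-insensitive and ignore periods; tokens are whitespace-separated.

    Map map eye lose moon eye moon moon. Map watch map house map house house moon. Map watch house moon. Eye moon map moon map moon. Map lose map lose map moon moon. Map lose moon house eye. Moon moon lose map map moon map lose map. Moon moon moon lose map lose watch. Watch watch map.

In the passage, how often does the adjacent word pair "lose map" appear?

Scanning the 56 overlapping bigram windows for "lose map":
  position 28–29: lose map
  position 30–31: lose map
  position 41–42: lose map
  position 46–47: lose map
  position 51–52: lose map

5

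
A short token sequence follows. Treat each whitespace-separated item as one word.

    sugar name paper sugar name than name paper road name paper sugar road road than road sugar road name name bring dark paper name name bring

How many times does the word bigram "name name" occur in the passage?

2

Scanning the 25 overlapping bigram windows for "name name":
  position 19–20: name name
  position 24–25: name name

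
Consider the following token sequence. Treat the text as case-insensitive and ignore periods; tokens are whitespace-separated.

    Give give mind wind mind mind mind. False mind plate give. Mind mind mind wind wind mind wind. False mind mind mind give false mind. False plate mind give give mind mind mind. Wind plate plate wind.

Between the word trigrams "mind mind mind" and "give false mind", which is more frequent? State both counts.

"mind mind mind": 4 occurrences
"give false mind": 1 occurrence

"mind mind mind" (4 vs 1)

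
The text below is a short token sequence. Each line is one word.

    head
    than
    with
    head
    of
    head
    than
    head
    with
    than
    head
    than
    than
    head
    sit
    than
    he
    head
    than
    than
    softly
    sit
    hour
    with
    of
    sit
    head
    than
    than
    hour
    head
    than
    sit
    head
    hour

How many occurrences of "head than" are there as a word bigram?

6

Scanning the 34 overlapping bigram windows for "head than":
  position 1–2: head than
  position 6–7: head than
  position 11–12: head than
  position 18–19: head than
  position 27–28: head than
  position 31–32: head than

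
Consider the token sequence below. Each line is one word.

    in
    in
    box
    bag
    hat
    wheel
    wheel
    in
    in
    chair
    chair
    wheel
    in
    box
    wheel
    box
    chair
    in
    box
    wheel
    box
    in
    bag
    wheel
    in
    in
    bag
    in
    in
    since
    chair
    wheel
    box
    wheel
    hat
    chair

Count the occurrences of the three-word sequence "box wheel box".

2

Scanning the 34 overlapping trigram windows for "box wheel box":
  position 14–16: box wheel box
  position 19–21: box wheel box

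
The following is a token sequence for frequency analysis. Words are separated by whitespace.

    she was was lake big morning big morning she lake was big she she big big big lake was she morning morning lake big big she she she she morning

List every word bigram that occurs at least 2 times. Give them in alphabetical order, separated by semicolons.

big big; big morning; big she; lake big; lake was; she morning; she she

Bigram counts meeting the condition (at least 2 times):
  big big: 3
  big morning: 2
  big she: 2
  lake big: 2
  lake was: 2
  she morning: 2
  she she: 4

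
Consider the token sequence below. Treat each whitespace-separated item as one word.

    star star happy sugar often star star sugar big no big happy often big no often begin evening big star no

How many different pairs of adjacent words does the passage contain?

18

21 tokens → 20 bigram windows in total.
Repeated bigrams (each contributes count−1 duplicates):
  big no: 2
  star star: 2
2 duplicate windows → 20 − 2 = 18 distinct.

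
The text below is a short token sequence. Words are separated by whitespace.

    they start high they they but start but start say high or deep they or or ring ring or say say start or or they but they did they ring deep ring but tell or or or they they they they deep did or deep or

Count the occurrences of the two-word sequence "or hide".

Scanning the 45 overlapping bigram windows for "or hide":
  (none found)

0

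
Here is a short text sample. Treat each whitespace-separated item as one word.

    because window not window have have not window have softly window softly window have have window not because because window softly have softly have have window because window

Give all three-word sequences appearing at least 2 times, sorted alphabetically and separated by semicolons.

Trigram counts meeting the condition (at least 2 times):
  have have window: 2
  not window have: 2
  window have have: 2

have have window; not window have; window have have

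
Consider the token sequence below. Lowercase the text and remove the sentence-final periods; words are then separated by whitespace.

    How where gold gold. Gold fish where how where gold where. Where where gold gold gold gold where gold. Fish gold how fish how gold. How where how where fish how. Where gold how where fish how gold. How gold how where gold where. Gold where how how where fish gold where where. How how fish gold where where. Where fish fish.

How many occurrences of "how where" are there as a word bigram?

Scanning the 61 overlapping bigram windows for "how where":
  position 1–2: how where
  position 8–9: how where
  position 26–27: how where
  position 28–29: how where
  position 31–32: how where
  position 34–35: how where
  position 41–42: how where
  position 48–49: how where

8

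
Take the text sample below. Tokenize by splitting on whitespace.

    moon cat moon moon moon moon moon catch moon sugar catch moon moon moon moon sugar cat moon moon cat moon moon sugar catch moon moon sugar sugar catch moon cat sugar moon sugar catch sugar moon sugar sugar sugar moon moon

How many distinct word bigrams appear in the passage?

42 tokens → 41 bigram windows in total.
Repeated bigrams (each contributes count−1 duplicates):
  moon moon: 11
  moon sugar: 6
  catch moon: 4
  sugar catch: 4
  cat moon: 3
  moon cat: 3
  sugar moon: 3
  sugar sugar: 3
29 duplicate windows → 41 − 29 = 12 distinct.

12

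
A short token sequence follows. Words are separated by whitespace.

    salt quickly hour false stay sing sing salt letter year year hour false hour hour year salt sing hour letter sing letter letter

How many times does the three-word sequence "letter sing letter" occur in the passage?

Scanning the 21 overlapping trigram windows for "letter sing letter":
  position 20–22: letter sing letter

1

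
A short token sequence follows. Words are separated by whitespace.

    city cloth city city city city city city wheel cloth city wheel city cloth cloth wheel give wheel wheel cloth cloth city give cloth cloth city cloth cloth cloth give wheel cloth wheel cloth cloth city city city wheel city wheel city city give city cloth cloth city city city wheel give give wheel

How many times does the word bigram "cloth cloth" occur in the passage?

Scanning the 53 overlapping bigram windows for "cloth cloth":
  position 14–15: cloth cloth
  position 20–21: cloth cloth
  position 24–25: cloth cloth
  position 27–28: cloth cloth
  position 28–29: cloth cloth
  position 34–35: cloth cloth
  position 46–47: cloth cloth

7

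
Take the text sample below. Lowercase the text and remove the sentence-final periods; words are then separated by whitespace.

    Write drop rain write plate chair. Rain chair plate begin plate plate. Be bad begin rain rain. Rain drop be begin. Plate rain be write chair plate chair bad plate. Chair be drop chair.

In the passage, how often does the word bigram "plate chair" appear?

3

Scanning the 33 overlapping bigram windows for "plate chair":
  position 5–6: plate chair
  position 27–28: plate chair
  position 30–31: plate chair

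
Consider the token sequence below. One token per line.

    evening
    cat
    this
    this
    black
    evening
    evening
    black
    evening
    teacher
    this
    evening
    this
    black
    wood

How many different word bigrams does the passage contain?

12

15 tokens → 14 bigram windows in total.
Repeated bigrams (each contributes count−1 duplicates):
  black evening: 2
  this black: 2
2 duplicate windows → 14 − 2 = 12 distinct.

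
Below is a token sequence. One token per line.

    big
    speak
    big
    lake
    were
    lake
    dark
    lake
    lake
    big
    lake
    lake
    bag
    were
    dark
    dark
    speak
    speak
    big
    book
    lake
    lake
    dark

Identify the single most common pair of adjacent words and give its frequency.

Bigram frequencies (highest first):
  lake lake: 3
  speak big: 2
  big lake: 2
  lake dark: 2
  big speak: 1
  lake were: 1
  … (11 more, each ≤ 1)

"lake lake", 3 times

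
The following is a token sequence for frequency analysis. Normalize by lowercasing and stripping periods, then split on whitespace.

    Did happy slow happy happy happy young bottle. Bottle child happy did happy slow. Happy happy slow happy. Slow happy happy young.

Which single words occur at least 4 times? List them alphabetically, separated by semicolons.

Unigram counts meeting the condition (at least 4 times):
  happy: 11
  slow: 4

happy; slow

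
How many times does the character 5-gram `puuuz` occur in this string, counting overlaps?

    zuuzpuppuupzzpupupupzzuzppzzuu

0

Sliding a length-5 window over the 30 characters (26 positions):
  (no match at any position)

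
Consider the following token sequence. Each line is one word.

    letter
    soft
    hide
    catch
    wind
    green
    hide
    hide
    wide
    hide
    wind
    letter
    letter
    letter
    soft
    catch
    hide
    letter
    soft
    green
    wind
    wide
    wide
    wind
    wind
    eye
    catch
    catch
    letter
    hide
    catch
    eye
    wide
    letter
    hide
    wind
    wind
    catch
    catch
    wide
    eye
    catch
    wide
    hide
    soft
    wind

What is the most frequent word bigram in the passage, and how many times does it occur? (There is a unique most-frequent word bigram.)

Bigram frequencies (highest first):
  letter soft: 3
  hide catch: 2
  wide hide: 2
  hide wind: 2
  letter letter: 2
  wind wind: 2
  … (28 more, each ≤ 2)

"letter soft", 3 times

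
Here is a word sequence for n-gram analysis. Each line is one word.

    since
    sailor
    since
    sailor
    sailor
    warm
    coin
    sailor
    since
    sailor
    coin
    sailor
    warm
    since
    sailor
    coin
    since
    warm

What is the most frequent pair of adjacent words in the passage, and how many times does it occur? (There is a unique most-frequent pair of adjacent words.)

Bigram frequencies (highest first):
  since sailor: 4
  sailor since: 2
  sailor warm: 2
  coin sailor: 2
  sailor coin: 2
  sailor sailor: 1
  … (4 more, each ≤ 1)

"since sailor", 4 times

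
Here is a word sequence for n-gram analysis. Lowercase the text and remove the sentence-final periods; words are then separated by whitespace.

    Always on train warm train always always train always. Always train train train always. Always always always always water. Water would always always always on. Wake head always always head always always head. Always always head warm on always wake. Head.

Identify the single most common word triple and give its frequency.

Trigram frequencies (highest first):
  always always always: 4
  train always always: 3
  head always always: 3
  always always head: 3
  always always train: 2
  always head always: 2
  … (22 more, each ≤ 1)

"always always always", 4 times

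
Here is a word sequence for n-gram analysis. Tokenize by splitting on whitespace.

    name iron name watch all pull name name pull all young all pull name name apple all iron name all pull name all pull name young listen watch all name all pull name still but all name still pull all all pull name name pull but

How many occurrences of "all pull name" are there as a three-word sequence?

6

Scanning the 44 overlapping trigram windows for "all pull name":
  position 5–7: all pull name
  position 12–14: all pull name
  position 20–22: all pull name
  position 23–25: all pull name
  position 31–33: all pull name
  position 41–43: all pull name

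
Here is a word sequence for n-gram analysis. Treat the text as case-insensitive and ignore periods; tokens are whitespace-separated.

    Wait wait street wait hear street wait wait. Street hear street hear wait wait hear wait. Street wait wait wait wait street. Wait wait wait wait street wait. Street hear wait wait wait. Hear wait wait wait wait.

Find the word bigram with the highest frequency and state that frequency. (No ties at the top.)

Bigram frequencies (highest first):
  wait wait: 14
  wait street: 6
  street wait: 5
  hear wait: 4
  wait hear: 3
  street hear: 3
  … (1 more, each ≤ 2)

"wait wait", 14 times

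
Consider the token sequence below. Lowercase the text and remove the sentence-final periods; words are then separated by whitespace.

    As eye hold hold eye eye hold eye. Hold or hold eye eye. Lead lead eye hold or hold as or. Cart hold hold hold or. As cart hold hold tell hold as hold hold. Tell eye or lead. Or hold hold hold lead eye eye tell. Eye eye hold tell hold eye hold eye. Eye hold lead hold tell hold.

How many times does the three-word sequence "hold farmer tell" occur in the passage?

Scanning the 59 overlapping trigram windows for "hold farmer tell":
  (none found)

0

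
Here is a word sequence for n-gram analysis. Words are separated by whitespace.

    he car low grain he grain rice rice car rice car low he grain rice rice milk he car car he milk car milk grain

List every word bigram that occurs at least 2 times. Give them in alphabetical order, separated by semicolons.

Bigram counts meeting the condition (at least 2 times):
  car low: 2
  grain rice: 2
  he car: 2
  he grain: 2
  rice car: 2
  rice rice: 2

car low; grain rice; he car; he grain; rice car; rice rice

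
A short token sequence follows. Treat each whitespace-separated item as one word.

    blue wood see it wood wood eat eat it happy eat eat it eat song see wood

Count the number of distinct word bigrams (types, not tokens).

14

17 tokens → 16 bigram windows in total.
Repeated bigrams (each contributes count−1 duplicates):
  eat eat: 2
  eat it: 2
2 duplicate windows → 16 − 2 = 14 distinct.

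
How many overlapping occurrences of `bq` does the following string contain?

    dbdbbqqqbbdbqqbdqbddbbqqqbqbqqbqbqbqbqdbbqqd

Sliding a length-2 window over the 44 characters (43 positions):
  position 5–6: bq
  position 12–13: bq
  position 22–23: bq
  position 26–27: bq
  position 28–29: bq
  position 31–32: bq
  position 33–34: bq
  position 35–36: bq
  position 37–38: bq
  position 41–42: bq

10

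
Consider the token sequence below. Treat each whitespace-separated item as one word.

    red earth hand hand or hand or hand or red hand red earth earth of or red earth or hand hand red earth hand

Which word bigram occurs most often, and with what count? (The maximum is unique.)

Bigram frequencies (highest first):
  red earth: 4
  hand or: 3
  or hand: 3
  earth hand: 2
  hand hand: 2
  or red: 2
  … (6 more, each ≤ 2)

"red earth", 4 times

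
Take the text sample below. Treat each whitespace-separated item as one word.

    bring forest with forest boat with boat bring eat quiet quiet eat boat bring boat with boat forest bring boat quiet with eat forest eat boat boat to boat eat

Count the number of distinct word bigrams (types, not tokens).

30 tokens → 29 bigram windows in total.
Repeated bigrams (each contributes count−1 duplicates):
  boat bring: 2
  boat with: 2
  bring boat: 2
  eat boat: 2
  with boat: 2
5 duplicate windows → 29 − 5 = 24 distinct.

24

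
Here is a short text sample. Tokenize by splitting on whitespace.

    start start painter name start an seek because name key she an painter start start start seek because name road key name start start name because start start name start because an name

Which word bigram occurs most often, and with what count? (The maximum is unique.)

Bigram frequencies (highest first):
  start start: 5
  name start: 3
  seek because: 2
  because name: 2
  start name: 2
  start painter: 1
  … (17 more, each ≤ 1)

"start start", 5 times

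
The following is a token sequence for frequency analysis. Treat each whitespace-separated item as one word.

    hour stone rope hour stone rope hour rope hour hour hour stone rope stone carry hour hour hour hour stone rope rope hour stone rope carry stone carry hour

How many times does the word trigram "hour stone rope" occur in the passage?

5

Scanning the 27 overlapping trigram windows for "hour stone rope":
  position 1–3: hour stone rope
  position 4–6: hour stone rope
  position 11–13: hour stone rope
  position 19–21: hour stone rope
  position 23–25: hour stone rope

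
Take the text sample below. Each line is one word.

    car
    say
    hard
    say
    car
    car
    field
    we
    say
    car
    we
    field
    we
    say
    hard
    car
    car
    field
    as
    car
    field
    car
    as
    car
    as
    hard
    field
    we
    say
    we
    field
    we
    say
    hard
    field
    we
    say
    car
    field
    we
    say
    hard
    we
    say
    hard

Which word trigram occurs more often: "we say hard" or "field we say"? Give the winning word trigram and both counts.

"we say hard": 4 occurrences
"field we say": 6 occurrences

"field we say" (6 vs 4)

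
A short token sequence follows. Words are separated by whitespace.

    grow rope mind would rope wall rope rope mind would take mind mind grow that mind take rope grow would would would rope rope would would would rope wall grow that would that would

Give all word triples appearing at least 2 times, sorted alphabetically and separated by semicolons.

rope mind would; would rope wall; would would rope; would would would

Trigram counts meeting the condition (at least 2 times):
  rope mind would: 2
  would rope wall: 2
  would would rope: 2
  would would would: 2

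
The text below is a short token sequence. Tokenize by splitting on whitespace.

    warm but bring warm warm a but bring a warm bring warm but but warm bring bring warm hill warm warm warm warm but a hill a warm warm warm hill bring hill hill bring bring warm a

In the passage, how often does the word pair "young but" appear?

0

Scanning the 37 overlapping bigram windows for "young but":
  (none found)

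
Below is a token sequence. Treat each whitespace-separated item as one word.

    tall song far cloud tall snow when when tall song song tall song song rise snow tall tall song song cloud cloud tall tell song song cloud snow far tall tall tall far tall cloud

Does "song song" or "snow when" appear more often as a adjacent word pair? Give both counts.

"song song" (4 vs 1)

"song song": 4 occurrences
"snow when": 1 occurrence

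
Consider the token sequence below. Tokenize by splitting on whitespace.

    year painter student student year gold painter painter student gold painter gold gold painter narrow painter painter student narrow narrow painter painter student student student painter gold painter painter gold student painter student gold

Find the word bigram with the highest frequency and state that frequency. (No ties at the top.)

Bigram frequencies (highest first):
  painter student: 5
  gold painter: 4
  painter painter: 4
  student student: 3
  painter gold: 3
  student gold: 2
  … (10 more, each ≤ 2)

"painter student", 5 times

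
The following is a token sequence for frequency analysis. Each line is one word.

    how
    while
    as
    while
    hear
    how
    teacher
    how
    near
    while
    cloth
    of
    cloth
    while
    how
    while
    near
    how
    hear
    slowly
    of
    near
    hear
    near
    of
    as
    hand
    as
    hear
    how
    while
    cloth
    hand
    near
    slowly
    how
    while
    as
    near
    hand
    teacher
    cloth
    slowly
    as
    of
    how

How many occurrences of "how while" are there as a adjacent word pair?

4

Scanning the 45 overlapping bigram windows for "how while":
  position 1–2: how while
  position 15–16: how while
  position 30–31: how while
  position 36–37: how while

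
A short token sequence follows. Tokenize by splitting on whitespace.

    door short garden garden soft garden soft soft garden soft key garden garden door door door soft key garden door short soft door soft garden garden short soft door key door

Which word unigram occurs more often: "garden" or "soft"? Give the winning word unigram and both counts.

"garden" (9 vs 8)

"garden": 9 occurrences
"soft": 8 occurrences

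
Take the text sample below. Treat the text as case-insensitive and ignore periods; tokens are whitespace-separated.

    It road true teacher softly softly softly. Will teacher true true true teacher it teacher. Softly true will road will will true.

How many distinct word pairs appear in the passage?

22 tokens → 21 bigram windows in total.
Repeated bigrams (each contributes count−1 duplicates):
  softly softly: 2
  teacher softly: 2
  true teacher: 2
  true true: 2
4 duplicate windows → 21 − 4 = 17 distinct.

17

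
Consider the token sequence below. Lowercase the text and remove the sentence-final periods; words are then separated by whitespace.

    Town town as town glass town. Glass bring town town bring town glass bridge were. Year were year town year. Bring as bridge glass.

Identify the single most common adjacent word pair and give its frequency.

"town glass", 3 times

Bigram frequencies (highest first):
  town glass: 3
  town town: 2
  bring town: 2
  were year: 2
  town as: 1
  as town: 1
  … (12 more, each ≤ 1)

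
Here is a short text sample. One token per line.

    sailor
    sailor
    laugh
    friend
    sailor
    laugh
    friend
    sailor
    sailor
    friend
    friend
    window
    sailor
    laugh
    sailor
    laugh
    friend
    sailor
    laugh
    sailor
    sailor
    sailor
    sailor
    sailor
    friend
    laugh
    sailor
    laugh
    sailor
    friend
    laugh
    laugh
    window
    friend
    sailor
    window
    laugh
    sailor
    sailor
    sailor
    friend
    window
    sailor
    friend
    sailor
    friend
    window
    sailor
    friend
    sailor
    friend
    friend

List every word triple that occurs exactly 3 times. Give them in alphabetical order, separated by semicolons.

Trigram counts meeting the condition (exactly 3 times):
  friend window sailor: 3
  laugh friend sailor: 3
  sailor laugh friend: 3
  sailor laugh sailor: 3
  sailor sailor friend: 3

friend window sailor; laugh friend sailor; sailor laugh friend; sailor laugh sailor; sailor sailor friend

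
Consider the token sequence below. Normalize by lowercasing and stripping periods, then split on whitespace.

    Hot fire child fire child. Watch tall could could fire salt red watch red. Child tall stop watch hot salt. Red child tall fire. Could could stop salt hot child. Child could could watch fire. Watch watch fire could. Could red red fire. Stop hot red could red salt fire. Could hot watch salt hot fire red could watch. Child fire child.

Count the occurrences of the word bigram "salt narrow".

0

Scanning the 61 overlapping bigram windows for "salt narrow":
  (none found)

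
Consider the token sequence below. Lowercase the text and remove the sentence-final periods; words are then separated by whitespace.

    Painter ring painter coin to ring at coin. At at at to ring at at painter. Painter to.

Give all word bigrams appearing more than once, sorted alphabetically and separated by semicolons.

Bigram counts meeting the condition (more than once):
  at at: 3
  ring at: 2
  to ring: 2

at at; ring at; to ring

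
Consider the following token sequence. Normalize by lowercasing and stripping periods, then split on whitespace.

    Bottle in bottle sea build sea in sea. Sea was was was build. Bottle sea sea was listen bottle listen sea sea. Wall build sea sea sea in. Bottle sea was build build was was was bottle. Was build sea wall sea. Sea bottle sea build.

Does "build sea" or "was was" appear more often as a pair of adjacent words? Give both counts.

"build sea": 3 occurrences
"was was": 4 occurrences

"was was" (4 vs 3)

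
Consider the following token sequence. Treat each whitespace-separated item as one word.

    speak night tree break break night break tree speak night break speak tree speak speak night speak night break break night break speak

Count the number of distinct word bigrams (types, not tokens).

23 tokens → 22 bigram windows in total.
Repeated bigrams (each contributes count−1 duplicates):
  night break: 4
  speak night: 4
  break break: 2
  break night: 2
  break speak: 2
  tree speak: 2
10 duplicate windows → 22 − 10 = 12 distinct.

12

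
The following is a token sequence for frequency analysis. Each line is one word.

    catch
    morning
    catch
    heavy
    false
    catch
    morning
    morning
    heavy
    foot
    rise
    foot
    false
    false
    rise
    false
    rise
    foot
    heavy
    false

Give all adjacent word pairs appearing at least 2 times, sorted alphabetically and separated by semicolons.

Bigram counts meeting the condition (at least 2 times):
  catch morning: 2
  false rise: 2
  heavy false: 2
  rise foot: 2

catch morning; false rise; heavy false; rise foot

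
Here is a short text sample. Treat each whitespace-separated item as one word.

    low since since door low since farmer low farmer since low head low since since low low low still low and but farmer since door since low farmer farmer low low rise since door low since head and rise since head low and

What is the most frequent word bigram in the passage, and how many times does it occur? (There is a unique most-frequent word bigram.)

Bigram frequencies (highest first):
  low since: 4
  since door: 3
  since low: 3
  low low: 3
  since since: 2
  door low: 2
  … (18 more, each ≤ 2)

"low since", 4 times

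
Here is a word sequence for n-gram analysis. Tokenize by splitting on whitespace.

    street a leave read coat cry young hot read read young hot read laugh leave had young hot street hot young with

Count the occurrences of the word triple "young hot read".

2

Scanning the 20 overlapping trigram windows for "young hot read":
  position 7–9: young hot read
  position 11–13: young hot read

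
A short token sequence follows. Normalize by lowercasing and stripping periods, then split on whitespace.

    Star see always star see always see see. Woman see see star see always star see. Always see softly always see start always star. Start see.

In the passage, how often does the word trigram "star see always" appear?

4

Scanning the 24 overlapping trigram windows for "star see always":
  position 1–3: star see always
  position 4–6: star see always
  position 12–14: star see always
  position 15–17: star see always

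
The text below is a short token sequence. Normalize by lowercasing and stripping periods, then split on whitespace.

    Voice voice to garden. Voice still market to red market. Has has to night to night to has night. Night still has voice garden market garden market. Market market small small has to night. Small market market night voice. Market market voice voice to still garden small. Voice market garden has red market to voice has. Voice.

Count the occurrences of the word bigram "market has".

Scanning the 56 overlapping bigram windows for "market has":
  position 10–11: market has

1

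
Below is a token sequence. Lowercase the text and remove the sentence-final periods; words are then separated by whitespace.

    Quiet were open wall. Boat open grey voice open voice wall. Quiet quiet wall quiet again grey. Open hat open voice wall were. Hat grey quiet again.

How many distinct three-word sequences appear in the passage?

27 tokens → 25 trigram windows in total.
Repeated trigrams (each contributes count−1 duplicates):
  open voice wall: 2
1 duplicate windows → 25 − 1 = 24 distinct.

24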